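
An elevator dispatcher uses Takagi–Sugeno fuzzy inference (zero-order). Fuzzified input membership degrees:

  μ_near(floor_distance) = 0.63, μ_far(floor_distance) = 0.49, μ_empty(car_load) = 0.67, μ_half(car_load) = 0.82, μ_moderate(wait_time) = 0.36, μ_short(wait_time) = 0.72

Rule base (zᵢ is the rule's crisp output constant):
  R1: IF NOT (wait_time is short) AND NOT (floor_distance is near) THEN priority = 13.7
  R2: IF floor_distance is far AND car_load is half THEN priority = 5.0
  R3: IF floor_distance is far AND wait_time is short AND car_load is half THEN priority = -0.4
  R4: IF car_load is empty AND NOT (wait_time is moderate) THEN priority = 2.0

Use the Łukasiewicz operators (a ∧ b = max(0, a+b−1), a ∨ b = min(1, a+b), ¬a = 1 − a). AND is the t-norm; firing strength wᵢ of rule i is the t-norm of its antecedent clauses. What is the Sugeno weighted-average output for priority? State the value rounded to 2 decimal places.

R1 (z=13.7): ¬short=1−0.72=0.28, ¬near=1−0.63=0.37; AND[max(0, a+b−1)] → w = 0.00
R2 (z=5.0): far=0.49, half=0.82; AND[max(0, a+b−1)] → w = 0.31
R3 (z=-0.4): far=0.49, short=0.72, half=0.82; AND[max(0, a+b−1)] → w = 0.03
R4 (z=2.0): empty=0.67, ¬moderate=1−0.36=0.64; AND[max(0, a+b−1)] → w = 0.31
Weighted average = (0.00·13.7 + 0.31·5.0 + 0.03·-0.4 + 0.31·2.0) / (0.00 + 0.31 + 0.03 + 0.31)
  = 2.1580 / 0.6500 = 3.32

3.32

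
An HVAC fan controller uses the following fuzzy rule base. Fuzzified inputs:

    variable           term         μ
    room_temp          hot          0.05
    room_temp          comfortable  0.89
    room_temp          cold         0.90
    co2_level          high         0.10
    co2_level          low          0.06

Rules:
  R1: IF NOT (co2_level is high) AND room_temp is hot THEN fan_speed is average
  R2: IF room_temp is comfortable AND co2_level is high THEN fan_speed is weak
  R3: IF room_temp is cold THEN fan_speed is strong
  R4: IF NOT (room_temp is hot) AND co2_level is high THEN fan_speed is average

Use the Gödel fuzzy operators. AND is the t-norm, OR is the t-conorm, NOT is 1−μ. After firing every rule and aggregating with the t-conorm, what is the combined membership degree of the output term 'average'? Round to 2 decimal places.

0.10

R1: ¬high=1−0.10=0.90, hot=0.05; AND[min(a, b)] → w = 0.05
R2: comfortable=0.89, high=0.10; AND[min(a, b)] → w = 0.10
R3: cold=0.90 → w = 0.90
R4: ¬hot=1−0.05=0.95, high=0.10; AND[min(a, b)] → w = 0.10
Rules with consequent 'average': {R1, R4} → strengths 0.05, 0.10
Aggregate via t-conorm [max(a, b)]: 0.10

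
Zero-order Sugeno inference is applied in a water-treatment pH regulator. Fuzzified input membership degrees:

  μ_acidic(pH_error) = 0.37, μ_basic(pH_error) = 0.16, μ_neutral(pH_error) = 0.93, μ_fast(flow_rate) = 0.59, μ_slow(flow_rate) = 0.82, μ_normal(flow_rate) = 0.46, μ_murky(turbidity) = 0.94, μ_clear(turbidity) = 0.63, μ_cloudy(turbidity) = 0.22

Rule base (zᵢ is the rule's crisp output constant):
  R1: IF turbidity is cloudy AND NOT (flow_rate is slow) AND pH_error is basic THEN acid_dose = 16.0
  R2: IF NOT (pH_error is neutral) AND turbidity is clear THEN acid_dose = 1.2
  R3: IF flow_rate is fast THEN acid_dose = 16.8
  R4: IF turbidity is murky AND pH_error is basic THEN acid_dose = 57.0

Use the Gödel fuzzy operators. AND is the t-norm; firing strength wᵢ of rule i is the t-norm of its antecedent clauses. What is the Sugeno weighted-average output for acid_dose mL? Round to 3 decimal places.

R1 (z=16.0): cloudy=0.22, ¬slow=1−0.82=0.18, basic=0.16; AND[min(a, b)] → w = 0.16
R2 (z=1.2): ¬neutral=1−0.93=0.07, clear=0.63; AND[min(a, b)] → w = 0.07
R3 (z=16.8): fast=0.59 → w = 0.59
R4 (z=57.0): murky=0.94, basic=0.16; AND[min(a, b)] → w = 0.16
Weighted average = (0.16·16.0 + 0.07·1.2 + 0.59·16.8 + 0.16·57.0) / (0.16 + 0.07 + 0.59 + 0.16)
  = 21.6760 / 0.9800 = 22.118

22.118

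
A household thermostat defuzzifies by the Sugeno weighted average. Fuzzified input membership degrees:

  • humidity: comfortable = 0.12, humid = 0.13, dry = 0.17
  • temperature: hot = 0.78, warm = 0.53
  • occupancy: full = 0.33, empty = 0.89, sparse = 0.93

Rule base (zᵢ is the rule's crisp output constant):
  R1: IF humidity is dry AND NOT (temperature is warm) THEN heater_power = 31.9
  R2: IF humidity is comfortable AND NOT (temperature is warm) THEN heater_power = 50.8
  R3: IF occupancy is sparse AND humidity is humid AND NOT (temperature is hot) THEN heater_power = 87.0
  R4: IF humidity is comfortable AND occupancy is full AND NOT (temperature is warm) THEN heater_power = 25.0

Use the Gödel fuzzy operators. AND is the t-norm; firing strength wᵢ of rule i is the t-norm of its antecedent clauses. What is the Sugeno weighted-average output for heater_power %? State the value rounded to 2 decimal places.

R1 (z=31.9): dry=0.17, ¬warm=1−0.53=0.47; AND[min(a, b)] → w = 0.17
R2 (z=50.8): comfortable=0.12, ¬warm=1−0.53=0.47; AND[min(a, b)] → w = 0.12
R3 (z=87.0): sparse=0.93, humid=0.13, ¬hot=1−0.78=0.22; AND[min(a, b)] → w = 0.13
R4 (z=25.0): comfortable=0.12, full=0.33, ¬warm=1−0.53=0.47; AND[min(a, b)] → w = 0.12
Weighted average = (0.17·31.9 + 0.12·50.8 + 0.13·87.0 + 0.12·25.0) / (0.17 + 0.12 + 0.13 + 0.12)
  = 25.8290 / 0.5400 = 47.83

47.83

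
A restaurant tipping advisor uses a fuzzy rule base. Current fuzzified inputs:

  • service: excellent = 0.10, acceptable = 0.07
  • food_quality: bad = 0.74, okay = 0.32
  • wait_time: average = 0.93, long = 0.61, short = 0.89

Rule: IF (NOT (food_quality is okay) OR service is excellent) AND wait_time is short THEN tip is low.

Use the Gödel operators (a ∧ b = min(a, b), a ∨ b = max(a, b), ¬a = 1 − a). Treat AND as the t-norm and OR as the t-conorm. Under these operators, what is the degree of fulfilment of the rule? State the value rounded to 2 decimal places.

0.68

firing strength: (¬okay=1−0.32=0.68 OR excellent=0.10) = 0.68; AND[min(a, b)] with short=0.89 → w = 0.68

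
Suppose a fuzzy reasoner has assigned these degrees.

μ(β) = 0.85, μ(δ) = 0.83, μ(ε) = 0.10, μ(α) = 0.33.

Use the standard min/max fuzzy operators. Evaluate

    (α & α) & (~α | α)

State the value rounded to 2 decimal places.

α & α = min(a, b) on (0.33, 0.33) = 0.33
~α = 1 − 0.33 = 0.67
~α | α = max(a, b) on (0.67, 0.33) = 0.67
(α & α) & (~α | α) = min(a, b) on (0.33, 0.67) = 0.33

0.33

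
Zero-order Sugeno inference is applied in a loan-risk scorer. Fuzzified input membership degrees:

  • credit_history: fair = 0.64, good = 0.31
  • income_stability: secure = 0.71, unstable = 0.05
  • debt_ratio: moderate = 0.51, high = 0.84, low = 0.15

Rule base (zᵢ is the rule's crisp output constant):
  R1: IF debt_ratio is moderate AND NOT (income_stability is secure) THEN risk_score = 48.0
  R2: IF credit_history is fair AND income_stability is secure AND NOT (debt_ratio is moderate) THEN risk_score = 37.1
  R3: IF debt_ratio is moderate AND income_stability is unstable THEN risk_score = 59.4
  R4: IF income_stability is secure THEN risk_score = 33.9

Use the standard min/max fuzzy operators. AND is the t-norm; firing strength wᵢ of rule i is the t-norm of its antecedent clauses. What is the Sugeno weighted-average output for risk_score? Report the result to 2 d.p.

38.40

R1 (z=48.0): moderate=0.51, ¬secure=1−0.71=0.29; AND[min(a, b)] → w = 0.29
R2 (z=37.1): fair=0.64, secure=0.71, ¬moderate=1−0.51=0.49; AND[min(a, b)] → w = 0.49
R3 (z=59.4): moderate=0.51, unstable=0.05; AND[min(a, b)] → w = 0.05
R4 (z=33.9): secure=0.71 → w = 0.71
Weighted average = (0.29·48.0 + 0.49·37.1 + 0.05·59.4 + 0.71·33.9) / (0.29 + 0.49 + 0.05 + 0.71)
  = 59.1380 / 1.5400 = 38.40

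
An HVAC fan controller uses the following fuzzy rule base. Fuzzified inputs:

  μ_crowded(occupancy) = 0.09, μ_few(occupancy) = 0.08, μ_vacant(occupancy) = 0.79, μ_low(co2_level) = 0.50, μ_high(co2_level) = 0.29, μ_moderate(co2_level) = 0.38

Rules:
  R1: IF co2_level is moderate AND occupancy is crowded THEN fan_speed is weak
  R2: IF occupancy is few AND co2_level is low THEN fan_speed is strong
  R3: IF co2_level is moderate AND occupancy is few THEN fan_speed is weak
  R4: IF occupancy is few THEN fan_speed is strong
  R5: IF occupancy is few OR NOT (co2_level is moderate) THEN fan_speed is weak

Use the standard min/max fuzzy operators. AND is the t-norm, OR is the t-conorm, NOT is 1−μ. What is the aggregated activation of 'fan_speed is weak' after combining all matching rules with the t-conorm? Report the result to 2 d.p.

0.62

R1: moderate=0.38, crowded=0.09; AND[min(a, b)] → w = 0.09
R2: few=0.08, low=0.50; AND[min(a, b)] → w = 0.08
R3: moderate=0.38, few=0.08; AND[min(a, b)] → w = 0.08
R4: few=0.08 → w = 0.08
R5: few=0.08, ¬moderate=1−0.38=0.62; OR[max(a, b)] → w = 0.62
Rules with consequent 'weak': {R1, R3, R5} → strengths 0.09, 0.08, 0.62
Aggregate via t-conorm [max(a, b)]: 0.62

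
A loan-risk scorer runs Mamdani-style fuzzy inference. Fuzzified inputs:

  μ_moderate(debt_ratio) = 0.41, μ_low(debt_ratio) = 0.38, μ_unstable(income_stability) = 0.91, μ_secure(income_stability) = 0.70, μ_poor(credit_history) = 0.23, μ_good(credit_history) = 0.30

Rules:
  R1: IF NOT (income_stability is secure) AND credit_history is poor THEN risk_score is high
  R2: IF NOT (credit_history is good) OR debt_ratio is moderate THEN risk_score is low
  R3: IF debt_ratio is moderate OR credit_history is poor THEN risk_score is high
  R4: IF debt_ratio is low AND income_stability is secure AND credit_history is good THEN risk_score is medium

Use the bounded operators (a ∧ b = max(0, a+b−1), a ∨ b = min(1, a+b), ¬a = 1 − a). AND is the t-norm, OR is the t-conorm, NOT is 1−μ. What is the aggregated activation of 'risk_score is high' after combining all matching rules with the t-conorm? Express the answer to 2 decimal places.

R1: ¬secure=1−0.70=0.30, poor=0.23; AND[max(0, a+b−1)] → w = 0.00
R2: ¬good=1−0.30=0.70, moderate=0.41; OR[min(1, a+b)] → w = 1.00
R3: moderate=0.41, poor=0.23; OR[min(1, a+b)] → w = 0.64
R4: low=0.38, secure=0.70, good=0.30; AND[max(0, a+b−1)] → w = 0.00
Rules with consequent 'high': {R1, R3} → strengths 0.00, 0.64
Aggregate via t-conorm [min(1, a+b)]: 0.64

0.64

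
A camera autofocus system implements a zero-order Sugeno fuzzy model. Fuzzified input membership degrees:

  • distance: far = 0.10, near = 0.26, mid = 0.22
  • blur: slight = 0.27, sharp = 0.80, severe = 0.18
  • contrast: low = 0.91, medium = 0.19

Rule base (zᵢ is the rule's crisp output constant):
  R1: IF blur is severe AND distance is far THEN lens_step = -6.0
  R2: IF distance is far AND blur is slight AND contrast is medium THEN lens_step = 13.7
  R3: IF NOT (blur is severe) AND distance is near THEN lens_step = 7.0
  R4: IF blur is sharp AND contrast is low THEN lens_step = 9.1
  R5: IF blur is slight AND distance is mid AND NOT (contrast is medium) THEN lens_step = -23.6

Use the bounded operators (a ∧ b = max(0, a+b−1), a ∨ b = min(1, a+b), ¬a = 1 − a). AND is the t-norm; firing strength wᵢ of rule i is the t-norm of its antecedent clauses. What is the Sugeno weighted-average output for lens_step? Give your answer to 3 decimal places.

R1 (z=-6.0): severe=0.18, far=0.10; AND[max(0, a+b−1)] → w = 0.00
R2 (z=13.7): far=0.10, slight=0.27, medium=0.19; AND[max(0, a+b−1)] → w = 0.00
R3 (z=7.0): ¬severe=1−0.18=0.82, near=0.26; AND[max(0, a+b−1)] → w = 0.08
R4 (z=9.1): sharp=0.80, low=0.91; AND[max(0, a+b−1)] → w = 0.71
R5 (z=-23.6): slight=0.27, mid=0.22, ¬medium=1−0.19=0.81; AND[max(0, a+b−1)] → w = 0.00
Weighted average = (0.00·-6.0 + 0.00·13.7 + 0.08·7.0 + 0.71·9.1 + 0.00·-23.6) / (0.00 + 0.00 + 0.08 + 0.71 + 0.00)
  = 7.0210 / 0.7900 = 8.887

8.887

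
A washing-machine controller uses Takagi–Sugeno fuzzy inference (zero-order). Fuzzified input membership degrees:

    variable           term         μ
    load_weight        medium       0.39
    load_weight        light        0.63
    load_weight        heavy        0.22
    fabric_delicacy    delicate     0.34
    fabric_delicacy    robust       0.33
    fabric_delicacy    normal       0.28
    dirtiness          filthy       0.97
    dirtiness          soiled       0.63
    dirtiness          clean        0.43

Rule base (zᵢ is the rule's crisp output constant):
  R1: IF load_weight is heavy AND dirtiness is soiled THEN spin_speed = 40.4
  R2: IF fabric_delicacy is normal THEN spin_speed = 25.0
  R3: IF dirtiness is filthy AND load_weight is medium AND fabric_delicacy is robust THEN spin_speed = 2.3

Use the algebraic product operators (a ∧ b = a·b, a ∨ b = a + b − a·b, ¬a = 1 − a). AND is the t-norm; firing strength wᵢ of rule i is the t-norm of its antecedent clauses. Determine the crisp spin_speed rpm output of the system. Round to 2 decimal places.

23.71

R1 (z=40.4): heavy=0.22, soiled=0.63; AND[a·b] → w = 0.1386
R2 (z=25.0): normal=0.28 → w = 0.2800
R3 (z=2.3): filthy=0.97, medium=0.39, robust=0.33; AND[a·b] → w = 0.1248
Weighted average = (0.1386·40.4 + 0.2800·25.0 + 0.1248·2.3) / (0.1386 + 0.2800 + 0.1248)
  = 12.8866 / 0.5434 = 23.71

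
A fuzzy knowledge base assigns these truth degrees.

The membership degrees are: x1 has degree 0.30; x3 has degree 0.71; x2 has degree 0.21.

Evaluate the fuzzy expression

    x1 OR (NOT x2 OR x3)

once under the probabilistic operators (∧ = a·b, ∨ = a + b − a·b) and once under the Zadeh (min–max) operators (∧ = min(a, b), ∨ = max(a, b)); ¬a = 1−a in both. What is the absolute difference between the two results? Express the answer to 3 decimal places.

0.167

Under probabilistic:
  NOT x2 = 1 − 0.2100 = 0.7900
  NOT x2 OR x3 = a + b − a·b on (0.7900, 0.7100) = 0.9391
  x1 OR (NOT x2 OR x3) = a + b − a·b on (0.3000, 0.9391) = 0.9574
  → value = 0.9574
Under Zadeh (min–max):
  NOT x2 = 1 − 0.21 = 0.79
  NOT x2 OR x3 = max(a, b) on (0.79, 0.71) = 0.79
  x1 OR (NOT x2 OR x3) = max(a, b) on (0.30, 0.79) = 0.79
  → value = 0.7900
|0.9574 − 0.7900| = 0.167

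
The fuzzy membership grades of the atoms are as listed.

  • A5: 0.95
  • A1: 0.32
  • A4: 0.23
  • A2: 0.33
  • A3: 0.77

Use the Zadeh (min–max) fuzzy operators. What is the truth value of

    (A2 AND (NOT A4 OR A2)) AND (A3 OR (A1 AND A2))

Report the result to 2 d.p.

NOT A4 = 1 − 0.23 = 0.77
NOT A4 OR A2 = max(a, b) on (0.77, 0.33) = 0.77
A2 AND (NOT A4 OR A2) = min(a, b) on (0.33, 0.77) = 0.33
A1 AND A2 = min(a, b) on (0.32, 0.33) = 0.32
A3 OR (A1 AND A2) = max(a, b) on (0.77, 0.32) = 0.77
(A2 AND (NOT A4 OR A2)) AND (A3 OR (A1 AND A2)) = min(a, b) on (0.33, 0.77) = 0.33

0.33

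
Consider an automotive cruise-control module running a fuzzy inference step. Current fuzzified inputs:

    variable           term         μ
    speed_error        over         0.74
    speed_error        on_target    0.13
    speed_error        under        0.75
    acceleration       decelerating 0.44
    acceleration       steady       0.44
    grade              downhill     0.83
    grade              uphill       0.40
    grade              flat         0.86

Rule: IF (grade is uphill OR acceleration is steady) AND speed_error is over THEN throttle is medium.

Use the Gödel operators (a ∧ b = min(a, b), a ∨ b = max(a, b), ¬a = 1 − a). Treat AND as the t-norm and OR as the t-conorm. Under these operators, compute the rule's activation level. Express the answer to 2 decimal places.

0.44

firing strength: (uphill=0.40 OR steady=0.44) = 0.44; AND[min(a, b)] with over=0.74 → w = 0.44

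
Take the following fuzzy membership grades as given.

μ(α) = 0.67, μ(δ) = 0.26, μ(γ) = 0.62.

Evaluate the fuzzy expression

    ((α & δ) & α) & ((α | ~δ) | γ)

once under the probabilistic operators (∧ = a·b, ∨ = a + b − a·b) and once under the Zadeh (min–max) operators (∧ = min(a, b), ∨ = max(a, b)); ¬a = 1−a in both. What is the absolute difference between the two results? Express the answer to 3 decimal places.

Under probabilistic:
  α & δ = a·b on (0.6700, 0.2600) = 0.1742
  (α & δ) & α = a·b on (0.1742, 0.6700) = 0.1167
  ~δ = 1 − 0.2600 = 0.7400
  α | ~δ = a + b − a·b on (0.6700, 0.7400) = 0.9142
  (α | ~δ) | γ = a + b − a·b on (0.9142, 0.6200) = 0.9674
  ((α & δ) & α) & ((α | ~δ) | γ) = a·b on (0.1167, 0.9674) = 0.1129
  → value = 0.1129
Under Zadeh (min–max):
  α & δ = min(a, b) on (0.67, 0.26) = 0.26
  (α & δ) & α = min(a, b) on (0.26, 0.67) = 0.26
  ~δ = 1 − 0.26 = 0.74
  α | ~δ = max(a, b) on (0.67, 0.74) = 0.74
  (α | ~δ) | γ = max(a, b) on (0.74, 0.62) = 0.74
  ((α & δ) & α) & ((α | ~δ) | γ) = min(a, b) on (0.26, 0.74) = 0.26
  → value = 0.2600
|0.1129 − 0.2600| = 0.147

0.147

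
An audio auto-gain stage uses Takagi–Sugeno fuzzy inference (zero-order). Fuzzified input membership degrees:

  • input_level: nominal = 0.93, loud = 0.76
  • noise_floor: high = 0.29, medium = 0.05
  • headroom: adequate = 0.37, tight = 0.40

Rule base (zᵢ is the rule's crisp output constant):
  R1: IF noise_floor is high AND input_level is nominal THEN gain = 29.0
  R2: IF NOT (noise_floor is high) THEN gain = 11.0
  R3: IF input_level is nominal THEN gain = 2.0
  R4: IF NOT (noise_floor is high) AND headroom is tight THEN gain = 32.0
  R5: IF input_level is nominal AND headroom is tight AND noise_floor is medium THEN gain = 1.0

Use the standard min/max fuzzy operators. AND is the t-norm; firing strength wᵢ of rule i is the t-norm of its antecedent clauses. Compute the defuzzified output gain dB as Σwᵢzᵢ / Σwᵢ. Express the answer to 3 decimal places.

12.996

R1 (z=29.0): high=0.29, nominal=0.93; AND[min(a, b)] → w = 0.29
R2 (z=11.0): ¬high=1−0.29=0.71 → w = 0.71
R3 (z=2.0): nominal=0.93 → w = 0.93
R4 (z=32.0): ¬high=1−0.29=0.71, tight=0.40; AND[min(a, b)] → w = 0.40
R5 (z=1.0): nominal=0.93, tight=0.40, medium=0.05; AND[min(a, b)] → w = 0.05
Weighted average = (0.29·29.0 + 0.71·11.0 + 0.93·2.0 + 0.40·32.0 + 0.05·1.0) / (0.29 + 0.71 + 0.93 + 0.40 + 0.05)
  = 30.9300 / 2.3800 = 12.996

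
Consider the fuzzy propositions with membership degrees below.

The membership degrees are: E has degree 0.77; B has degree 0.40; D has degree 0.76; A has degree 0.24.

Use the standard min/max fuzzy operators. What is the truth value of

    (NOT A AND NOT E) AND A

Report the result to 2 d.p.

0.23

NOT A = 1 − 0.24 = 0.76
NOT E = 1 − 0.77 = 0.23
NOT A AND NOT E = min(a, b) on (0.76, 0.23) = 0.23
(NOT A AND NOT E) AND A = min(a, b) on (0.23, 0.24) = 0.23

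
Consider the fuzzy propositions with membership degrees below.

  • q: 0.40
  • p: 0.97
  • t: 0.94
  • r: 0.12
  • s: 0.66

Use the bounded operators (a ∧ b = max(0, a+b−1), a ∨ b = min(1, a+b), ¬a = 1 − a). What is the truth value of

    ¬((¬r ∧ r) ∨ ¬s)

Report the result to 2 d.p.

¬r = 1 − 0.12 = 0.88
¬r ∧ r = max(0, a+b−1) on (0.88, 0.12) = 0.00
¬s = 1 − 0.66 = 0.34
(¬r ∧ r) ∨ ¬s = min(1, a+b) on (0.00, 0.34) = 0.34
¬((¬r ∧ r) ∨ ¬s) = 1 − 0.34 = 0.66

0.66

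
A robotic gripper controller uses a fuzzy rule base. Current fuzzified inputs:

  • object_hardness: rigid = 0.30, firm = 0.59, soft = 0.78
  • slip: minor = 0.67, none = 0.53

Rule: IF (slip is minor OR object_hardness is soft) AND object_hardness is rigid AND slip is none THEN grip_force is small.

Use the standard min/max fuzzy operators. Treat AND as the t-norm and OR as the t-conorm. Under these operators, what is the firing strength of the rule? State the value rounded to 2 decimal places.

firing strength: (minor=0.67 OR soft=0.78) = 0.78; AND[min(a, b)] with rigid=0.30, none=0.53 → w = 0.30

0.30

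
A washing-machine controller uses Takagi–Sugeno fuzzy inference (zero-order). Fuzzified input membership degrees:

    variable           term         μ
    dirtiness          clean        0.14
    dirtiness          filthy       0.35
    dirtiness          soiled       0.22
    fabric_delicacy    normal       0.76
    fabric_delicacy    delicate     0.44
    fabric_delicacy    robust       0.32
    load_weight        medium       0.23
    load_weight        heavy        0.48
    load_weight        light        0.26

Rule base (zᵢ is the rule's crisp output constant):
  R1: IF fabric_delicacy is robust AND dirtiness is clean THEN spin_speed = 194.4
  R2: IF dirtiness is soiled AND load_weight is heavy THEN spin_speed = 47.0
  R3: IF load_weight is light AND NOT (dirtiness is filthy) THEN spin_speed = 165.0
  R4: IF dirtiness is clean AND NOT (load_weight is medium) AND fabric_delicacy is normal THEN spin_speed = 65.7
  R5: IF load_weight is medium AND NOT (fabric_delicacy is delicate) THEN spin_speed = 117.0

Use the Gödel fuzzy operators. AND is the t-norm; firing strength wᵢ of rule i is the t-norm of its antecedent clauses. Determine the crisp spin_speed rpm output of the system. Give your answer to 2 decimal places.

R1 (z=194.4): robust=0.32, clean=0.14; AND[min(a, b)] → w = 0.14
R2 (z=47.0): soiled=0.22, heavy=0.48; AND[min(a, b)] → w = 0.22
R3 (z=165.0): light=0.26, ¬filthy=1−0.35=0.65; AND[min(a, b)] → w = 0.26
R4 (z=65.7): clean=0.14, ¬medium=1−0.23=0.77, normal=0.76; AND[min(a, b)] → w = 0.14
R5 (z=117.0): medium=0.23, ¬delicate=1−0.44=0.56; AND[min(a, b)] → w = 0.23
Weighted average = (0.14·194.4 + 0.22·47.0 + 0.26·165.0 + 0.14·65.7 + 0.23·117.0) / (0.14 + 0.22 + 0.26 + 0.14 + 0.23)
  = 116.5640 / 0.9900 = 117.74

117.74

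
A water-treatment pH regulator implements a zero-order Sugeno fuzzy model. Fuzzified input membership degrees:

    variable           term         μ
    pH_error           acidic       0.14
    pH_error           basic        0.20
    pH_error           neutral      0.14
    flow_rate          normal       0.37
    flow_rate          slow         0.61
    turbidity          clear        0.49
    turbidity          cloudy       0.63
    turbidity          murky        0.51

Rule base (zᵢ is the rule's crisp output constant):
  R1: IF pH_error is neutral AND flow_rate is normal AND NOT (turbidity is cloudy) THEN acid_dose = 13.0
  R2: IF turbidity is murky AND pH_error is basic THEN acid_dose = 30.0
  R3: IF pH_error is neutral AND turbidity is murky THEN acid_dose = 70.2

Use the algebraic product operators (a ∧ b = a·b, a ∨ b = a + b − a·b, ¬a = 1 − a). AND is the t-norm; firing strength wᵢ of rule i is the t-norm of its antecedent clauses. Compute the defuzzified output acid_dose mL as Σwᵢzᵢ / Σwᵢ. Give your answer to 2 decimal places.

R1 (z=13.0): neutral=0.14, normal=0.37, ¬cloudy=1−0.63=0.37; AND[a·b] → w = 0.0192
R2 (z=30.0): murky=0.51, basic=0.20; AND[a·b] → w = 0.1020
R3 (z=70.2): neutral=0.14, murky=0.51; AND[a·b] → w = 0.0714
Weighted average = (0.0192·13.0 + 0.1020·30.0 + 0.0714·70.2) / (0.0192 + 0.1020 + 0.0714)
  = 8.3214 / 0.1926 = 43.21

43.21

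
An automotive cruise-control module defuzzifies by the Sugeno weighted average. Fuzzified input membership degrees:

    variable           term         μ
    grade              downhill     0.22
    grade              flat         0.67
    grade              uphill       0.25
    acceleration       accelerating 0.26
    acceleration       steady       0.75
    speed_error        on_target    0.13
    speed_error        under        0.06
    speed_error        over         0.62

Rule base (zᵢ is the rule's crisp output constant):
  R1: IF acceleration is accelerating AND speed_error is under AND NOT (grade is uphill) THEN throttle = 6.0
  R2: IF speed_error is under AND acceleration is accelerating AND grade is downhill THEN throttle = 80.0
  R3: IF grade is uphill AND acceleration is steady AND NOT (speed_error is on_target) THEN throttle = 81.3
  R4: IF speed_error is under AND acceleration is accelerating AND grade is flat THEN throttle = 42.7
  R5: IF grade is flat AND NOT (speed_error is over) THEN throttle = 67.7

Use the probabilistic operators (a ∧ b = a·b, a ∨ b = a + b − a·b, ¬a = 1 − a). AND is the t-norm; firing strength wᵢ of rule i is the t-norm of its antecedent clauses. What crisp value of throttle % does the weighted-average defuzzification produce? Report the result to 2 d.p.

R1 (z=6.0): accelerating=0.26, under=0.06, ¬uphill=1−0.25=0.75; AND[a·b] → w = 0.0117
R2 (z=80.0): under=0.06, accelerating=0.26, downhill=0.22; AND[a·b] → w = 0.0034
R3 (z=81.3): uphill=0.25, steady=0.75, ¬on_target=1−0.13=0.87; AND[a·b] → w = 0.1631
R4 (z=42.7): under=0.06, accelerating=0.26, flat=0.67; AND[a·b] → w = 0.0105
R5 (z=67.7): flat=0.67, ¬over=1−0.62=0.38; AND[a·b] → w = 0.2546
Weighted average = (0.0117·6.0 + 0.0034·80.0 + 0.1631·81.3 + 0.0105·42.7 + 0.2546·67.7) / (0.0117 + 0.0034 + 0.1631 + 0.0105 + 0.2546)
  = 31.2895 / 0.4433 = 70.58

70.58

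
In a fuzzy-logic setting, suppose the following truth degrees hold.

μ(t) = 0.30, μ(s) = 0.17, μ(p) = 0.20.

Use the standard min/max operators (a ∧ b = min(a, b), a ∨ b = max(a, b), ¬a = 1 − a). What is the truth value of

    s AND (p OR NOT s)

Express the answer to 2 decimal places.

NOT s = 1 − 0.17 = 0.83
p OR NOT s = max(a, b) on (0.20, 0.83) = 0.83
s AND (p OR NOT s) = min(a, b) on (0.17, 0.83) = 0.17

0.17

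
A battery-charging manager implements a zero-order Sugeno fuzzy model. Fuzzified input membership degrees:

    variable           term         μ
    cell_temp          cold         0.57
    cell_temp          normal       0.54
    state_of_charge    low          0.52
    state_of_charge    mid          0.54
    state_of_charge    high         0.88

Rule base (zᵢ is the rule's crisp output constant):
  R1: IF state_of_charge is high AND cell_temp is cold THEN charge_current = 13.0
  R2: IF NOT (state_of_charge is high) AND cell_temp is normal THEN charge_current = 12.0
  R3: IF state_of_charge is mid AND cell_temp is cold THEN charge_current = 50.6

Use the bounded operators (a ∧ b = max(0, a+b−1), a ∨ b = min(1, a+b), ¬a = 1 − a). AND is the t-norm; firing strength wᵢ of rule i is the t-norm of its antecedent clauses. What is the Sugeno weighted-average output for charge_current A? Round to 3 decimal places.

R1 (z=13.0): high=0.88, cold=0.57; AND[max(0, a+b−1)] → w = 0.45
R2 (z=12.0): ¬high=1−0.88=0.12, normal=0.54; AND[max(0, a+b−1)] → w = 0.00
R3 (z=50.6): mid=0.54, cold=0.57; AND[max(0, a+b−1)] → w = 0.11
Weighted average = (0.45·13.0 + 0.00·12.0 + 0.11·50.6) / (0.45 + 0.00 + 0.11)
  = 11.4160 / 0.5600 = 20.386

20.386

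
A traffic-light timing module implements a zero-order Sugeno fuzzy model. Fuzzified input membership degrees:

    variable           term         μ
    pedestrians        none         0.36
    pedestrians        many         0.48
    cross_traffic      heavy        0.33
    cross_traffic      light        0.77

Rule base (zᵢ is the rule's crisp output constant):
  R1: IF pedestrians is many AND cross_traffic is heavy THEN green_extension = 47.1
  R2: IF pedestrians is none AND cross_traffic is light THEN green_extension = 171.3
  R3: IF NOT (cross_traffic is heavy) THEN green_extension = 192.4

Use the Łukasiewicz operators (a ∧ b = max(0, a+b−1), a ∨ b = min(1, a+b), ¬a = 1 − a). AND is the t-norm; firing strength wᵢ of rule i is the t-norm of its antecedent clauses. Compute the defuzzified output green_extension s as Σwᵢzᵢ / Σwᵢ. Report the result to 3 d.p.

188.971

R1 (z=47.1): many=0.48, heavy=0.33; AND[max(0, a+b−1)] → w = 0.00
R2 (z=171.3): none=0.36, light=0.77; AND[max(0, a+b−1)] → w = 0.13
R3 (z=192.4): ¬heavy=1−0.33=0.67 → w = 0.67
Weighted average = (0.00·47.1 + 0.13·171.3 + 0.67·192.4) / (0.00 + 0.13 + 0.67)
  = 151.1770 / 0.8000 = 188.971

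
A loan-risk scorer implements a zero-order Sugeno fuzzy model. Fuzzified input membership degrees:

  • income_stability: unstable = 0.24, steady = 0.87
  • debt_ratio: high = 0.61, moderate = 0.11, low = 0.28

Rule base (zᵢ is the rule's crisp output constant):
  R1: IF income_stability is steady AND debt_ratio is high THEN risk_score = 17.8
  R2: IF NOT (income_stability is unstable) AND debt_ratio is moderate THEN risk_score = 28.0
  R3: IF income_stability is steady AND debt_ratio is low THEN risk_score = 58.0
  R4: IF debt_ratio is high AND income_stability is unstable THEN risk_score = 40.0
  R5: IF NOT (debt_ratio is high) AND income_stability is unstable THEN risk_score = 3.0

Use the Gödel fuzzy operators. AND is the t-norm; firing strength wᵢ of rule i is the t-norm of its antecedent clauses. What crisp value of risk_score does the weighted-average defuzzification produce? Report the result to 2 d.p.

R1 (z=17.8): steady=0.87, high=0.61; AND[min(a, b)] → w = 0.61
R2 (z=28.0): ¬unstable=1−0.24=0.76, moderate=0.11; AND[min(a, b)] → w = 0.11
R3 (z=58.0): steady=0.87, low=0.28; AND[min(a, b)] → w = 0.28
R4 (z=40.0): high=0.61, unstable=0.24; AND[min(a, b)] → w = 0.24
R5 (z=3.0): ¬high=1−0.61=0.39, unstable=0.24; AND[min(a, b)] → w = 0.24
Weighted average = (0.61·17.8 + 0.11·28.0 + 0.28·58.0 + 0.24·40.0 + 0.24·3.0) / (0.61 + 0.11 + 0.28 + 0.24 + 0.24)
  = 40.4980 / 1.4800 = 27.36

27.36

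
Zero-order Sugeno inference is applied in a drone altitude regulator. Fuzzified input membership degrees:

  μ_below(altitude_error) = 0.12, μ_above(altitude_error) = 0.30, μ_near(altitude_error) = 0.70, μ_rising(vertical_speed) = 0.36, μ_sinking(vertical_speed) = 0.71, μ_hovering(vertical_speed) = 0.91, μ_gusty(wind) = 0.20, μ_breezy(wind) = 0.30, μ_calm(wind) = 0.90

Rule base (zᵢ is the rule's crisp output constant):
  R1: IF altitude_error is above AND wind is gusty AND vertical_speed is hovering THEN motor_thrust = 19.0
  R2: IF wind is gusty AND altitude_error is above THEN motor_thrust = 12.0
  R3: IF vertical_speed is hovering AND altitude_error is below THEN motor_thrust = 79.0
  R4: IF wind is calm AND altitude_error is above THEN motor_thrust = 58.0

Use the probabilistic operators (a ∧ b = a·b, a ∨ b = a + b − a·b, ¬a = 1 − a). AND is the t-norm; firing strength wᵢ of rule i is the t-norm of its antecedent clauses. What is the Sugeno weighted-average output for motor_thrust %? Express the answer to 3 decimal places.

R1 (z=19.0): above=0.30, gusty=0.20, hovering=0.91; AND[a·b] → w = 0.0546
R2 (z=12.0): gusty=0.20, above=0.30; AND[a·b] → w = 0.0600
R3 (z=79.0): hovering=0.91, below=0.12; AND[a·b] → w = 0.1092
R4 (z=58.0): calm=0.90, above=0.30; AND[a·b] → w = 0.2700
Weighted average = (0.0546·19.0 + 0.0600·12.0 + 0.1092·79.0 + 0.2700·58.0) / (0.0546 + 0.0600 + 0.1092 + 0.2700)
  = 26.0442 / 0.4938 = 52.742

52.742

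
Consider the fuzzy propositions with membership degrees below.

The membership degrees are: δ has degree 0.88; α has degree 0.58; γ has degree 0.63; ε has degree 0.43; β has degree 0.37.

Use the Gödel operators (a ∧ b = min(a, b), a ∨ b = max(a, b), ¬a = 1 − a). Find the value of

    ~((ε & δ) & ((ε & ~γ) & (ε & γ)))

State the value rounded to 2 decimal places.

ε & δ = min(a, b) on (0.43, 0.88) = 0.43
~γ = 1 − 0.63 = 0.37
ε & ~γ = min(a, b) on (0.43, 0.37) = 0.37
ε & γ = min(a, b) on (0.43, 0.63) = 0.43
(ε & ~γ) & (ε & γ) = min(a, b) on (0.37, 0.43) = 0.37
(ε & δ) & ((ε & ~γ) & (ε & γ)) = min(a, b) on (0.43, 0.37) = 0.37
~((ε & δ) & ((ε & ~γ) & (ε & γ))) = 1 − 0.37 = 0.63

0.63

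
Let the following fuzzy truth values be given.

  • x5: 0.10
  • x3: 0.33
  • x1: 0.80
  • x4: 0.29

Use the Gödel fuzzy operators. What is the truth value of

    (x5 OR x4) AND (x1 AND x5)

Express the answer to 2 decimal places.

x5 OR x4 = max(a, b) on (0.10, 0.29) = 0.29
x1 AND x5 = min(a, b) on (0.80, 0.10) = 0.10
(x5 OR x4) AND (x1 AND x5) = min(a, b) on (0.29, 0.10) = 0.10

0.10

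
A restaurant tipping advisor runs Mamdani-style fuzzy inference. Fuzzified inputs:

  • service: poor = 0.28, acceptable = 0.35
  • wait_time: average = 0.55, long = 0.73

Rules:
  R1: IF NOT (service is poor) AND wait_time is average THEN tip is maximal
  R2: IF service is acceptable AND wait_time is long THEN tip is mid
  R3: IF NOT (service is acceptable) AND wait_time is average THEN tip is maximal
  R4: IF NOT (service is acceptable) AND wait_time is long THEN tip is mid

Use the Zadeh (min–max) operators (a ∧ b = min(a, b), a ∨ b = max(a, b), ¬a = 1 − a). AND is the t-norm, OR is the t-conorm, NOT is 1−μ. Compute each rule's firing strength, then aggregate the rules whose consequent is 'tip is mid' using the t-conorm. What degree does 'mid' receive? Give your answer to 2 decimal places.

0.65

R1: ¬poor=1−0.28=0.72, average=0.55; AND[min(a, b)] → w = 0.55
R2: acceptable=0.35, long=0.73; AND[min(a, b)] → w = 0.35
R3: ¬acceptable=1−0.35=0.65, average=0.55; AND[min(a, b)] → w = 0.55
R4: ¬acceptable=1−0.35=0.65, long=0.73; AND[min(a, b)] → w = 0.65
Rules with consequent 'mid': {R2, R4} → strengths 0.35, 0.65
Aggregate via t-conorm [max(a, b)]: 0.65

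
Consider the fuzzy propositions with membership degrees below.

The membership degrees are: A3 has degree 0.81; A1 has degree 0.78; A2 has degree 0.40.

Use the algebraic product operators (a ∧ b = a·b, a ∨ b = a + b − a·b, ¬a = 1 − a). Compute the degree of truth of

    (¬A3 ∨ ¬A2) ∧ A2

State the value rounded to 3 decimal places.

¬A3 = 1 − 0.8100 = 0.1900
¬A2 = 1 − 0.4000 = 0.6000
¬A3 ∨ ¬A2 = a + b − a·b on (0.1900, 0.6000) = 0.6760
(¬A3 ∨ ¬A2) ∧ A2 = a·b on (0.6760, 0.4000) = 0.2704

0.270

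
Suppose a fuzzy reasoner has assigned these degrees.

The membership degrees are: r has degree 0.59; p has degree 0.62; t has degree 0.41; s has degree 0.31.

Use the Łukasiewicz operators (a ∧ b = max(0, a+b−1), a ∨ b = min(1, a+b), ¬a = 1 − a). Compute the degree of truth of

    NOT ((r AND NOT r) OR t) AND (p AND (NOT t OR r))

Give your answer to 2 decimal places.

NOT r = 1 − 0.59 = 0.41
r AND NOT r = max(0, a+b−1) on (0.59, 0.41) = 0.00
(r AND NOT r) OR t = min(1, a+b) on (0.00, 0.41) = 0.41
NOT ((r AND NOT r) OR t) = 1 − 0.41 = 0.59
NOT t = 1 − 0.41 = 0.59
NOT t OR r = min(1, a+b) on (0.59, 0.59) = 1.00
p AND (NOT t OR r) = max(0, a+b−1) on (0.62, 1.00) = 0.62
NOT ((r AND NOT r) OR t) AND (p AND (NOT t OR r)) = max(0, a+b−1) on (0.59, 0.62) = 0.21

0.21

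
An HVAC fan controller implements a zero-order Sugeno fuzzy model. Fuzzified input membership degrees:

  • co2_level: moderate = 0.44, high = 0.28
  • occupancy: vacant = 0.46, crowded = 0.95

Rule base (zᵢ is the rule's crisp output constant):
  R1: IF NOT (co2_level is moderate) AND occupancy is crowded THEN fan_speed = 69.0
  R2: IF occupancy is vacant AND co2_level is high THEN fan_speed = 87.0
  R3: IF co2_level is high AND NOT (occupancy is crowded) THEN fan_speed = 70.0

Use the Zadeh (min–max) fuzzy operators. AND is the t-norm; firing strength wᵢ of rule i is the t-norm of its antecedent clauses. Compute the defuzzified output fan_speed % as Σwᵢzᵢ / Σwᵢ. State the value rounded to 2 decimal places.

74.72

R1 (z=69.0): ¬moderate=1−0.44=0.56, crowded=0.95; AND[min(a, b)] → w = 0.56
R2 (z=87.0): vacant=0.46, high=0.28; AND[min(a, b)] → w = 0.28
R3 (z=70.0): high=0.28, ¬crowded=1−0.95=0.05; AND[min(a, b)] → w = 0.05
Weighted average = (0.56·69.0 + 0.28·87.0 + 0.05·70.0) / (0.56 + 0.28 + 0.05)
  = 66.5000 / 0.8900 = 74.72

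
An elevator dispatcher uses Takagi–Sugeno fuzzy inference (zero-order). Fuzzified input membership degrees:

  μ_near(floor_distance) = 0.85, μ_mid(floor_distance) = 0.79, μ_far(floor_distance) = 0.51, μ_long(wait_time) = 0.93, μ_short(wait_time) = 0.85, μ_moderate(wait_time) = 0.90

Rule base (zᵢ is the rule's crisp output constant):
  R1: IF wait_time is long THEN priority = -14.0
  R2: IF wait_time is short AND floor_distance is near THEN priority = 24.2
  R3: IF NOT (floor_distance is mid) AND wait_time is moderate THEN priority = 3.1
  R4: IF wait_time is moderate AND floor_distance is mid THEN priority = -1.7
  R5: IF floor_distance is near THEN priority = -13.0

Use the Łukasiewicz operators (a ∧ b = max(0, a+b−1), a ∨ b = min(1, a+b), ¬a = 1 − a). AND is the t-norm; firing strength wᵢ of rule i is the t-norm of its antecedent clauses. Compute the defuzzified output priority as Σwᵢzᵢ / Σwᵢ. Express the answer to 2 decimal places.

R1 (z=-14.0): long=0.93 → w = 0.93
R2 (z=24.2): short=0.85, near=0.85; AND[max(0, a+b−1)] → w = 0.70
R3 (z=3.1): ¬mid=1−0.79=0.21, moderate=0.90; AND[max(0, a+b−1)] → w = 0.11
R4 (z=-1.7): moderate=0.90, mid=0.79; AND[max(0, a+b−1)] → w = 0.69
R5 (z=-13.0): near=0.85 → w = 0.85
Weighted average = (0.93·-14.0 + 0.70·24.2 + 0.11·3.1 + 0.69·-1.7 + 0.85·-13.0) / (0.93 + 0.70 + 0.11 + 0.69 + 0.85)
  = -7.9620 / 3.2800 = -2.43

-2.43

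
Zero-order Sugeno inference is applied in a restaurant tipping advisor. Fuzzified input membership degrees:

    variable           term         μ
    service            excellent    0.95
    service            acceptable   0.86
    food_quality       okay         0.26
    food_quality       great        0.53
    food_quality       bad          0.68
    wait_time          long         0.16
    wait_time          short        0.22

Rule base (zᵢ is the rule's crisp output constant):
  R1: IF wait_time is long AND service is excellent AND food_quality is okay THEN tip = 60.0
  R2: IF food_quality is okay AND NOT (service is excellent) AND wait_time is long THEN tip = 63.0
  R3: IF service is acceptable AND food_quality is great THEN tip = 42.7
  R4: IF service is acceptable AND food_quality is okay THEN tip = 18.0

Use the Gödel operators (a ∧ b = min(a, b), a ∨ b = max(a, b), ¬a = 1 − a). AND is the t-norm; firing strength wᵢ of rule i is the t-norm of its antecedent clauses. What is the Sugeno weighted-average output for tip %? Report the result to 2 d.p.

R1 (z=60.0): long=0.16, excellent=0.95, okay=0.26; AND[min(a, b)] → w = 0.16
R2 (z=63.0): okay=0.26, ¬excellent=1−0.95=0.05, long=0.16; AND[min(a, b)] → w = 0.05
R3 (z=42.7): acceptable=0.86, great=0.53; AND[min(a, b)] → w = 0.53
R4 (z=18.0): acceptable=0.86, okay=0.26; AND[min(a, b)] → w = 0.26
Weighted average = (0.16·60.0 + 0.05·63.0 + 0.53·42.7 + 0.26·18.0) / (0.16 + 0.05 + 0.53 + 0.26)
  = 40.0610 / 1.0000 = 40.06

40.06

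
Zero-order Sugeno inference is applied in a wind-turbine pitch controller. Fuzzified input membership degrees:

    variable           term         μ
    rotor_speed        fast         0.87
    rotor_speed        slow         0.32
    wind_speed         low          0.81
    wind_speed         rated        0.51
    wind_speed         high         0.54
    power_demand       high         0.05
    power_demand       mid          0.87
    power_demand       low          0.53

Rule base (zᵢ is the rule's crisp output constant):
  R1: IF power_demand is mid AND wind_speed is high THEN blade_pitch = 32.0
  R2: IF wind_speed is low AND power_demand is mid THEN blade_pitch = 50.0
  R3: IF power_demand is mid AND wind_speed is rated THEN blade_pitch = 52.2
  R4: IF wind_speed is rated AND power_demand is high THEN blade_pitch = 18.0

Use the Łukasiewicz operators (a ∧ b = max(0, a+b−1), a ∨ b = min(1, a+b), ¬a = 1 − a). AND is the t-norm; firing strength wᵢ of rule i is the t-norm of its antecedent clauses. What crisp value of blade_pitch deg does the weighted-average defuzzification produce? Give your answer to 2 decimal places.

R1 (z=32.0): mid=0.87, high=0.54; AND[max(0, a+b−1)] → w = 0.41
R2 (z=50.0): low=0.81, mid=0.87; AND[max(0, a+b−1)] → w = 0.68
R3 (z=52.2): mid=0.87, rated=0.51; AND[max(0, a+b−1)] → w = 0.38
R4 (z=18.0): rated=0.51, high=0.05; AND[max(0, a+b−1)] → w = 0.00
Weighted average = (0.41·32.0 + 0.68·50.0 + 0.38·52.2 + 0.00·18.0) / (0.41 + 0.68 + 0.38 + 0.00)
  = 66.9560 / 1.4700 = 45.55

45.55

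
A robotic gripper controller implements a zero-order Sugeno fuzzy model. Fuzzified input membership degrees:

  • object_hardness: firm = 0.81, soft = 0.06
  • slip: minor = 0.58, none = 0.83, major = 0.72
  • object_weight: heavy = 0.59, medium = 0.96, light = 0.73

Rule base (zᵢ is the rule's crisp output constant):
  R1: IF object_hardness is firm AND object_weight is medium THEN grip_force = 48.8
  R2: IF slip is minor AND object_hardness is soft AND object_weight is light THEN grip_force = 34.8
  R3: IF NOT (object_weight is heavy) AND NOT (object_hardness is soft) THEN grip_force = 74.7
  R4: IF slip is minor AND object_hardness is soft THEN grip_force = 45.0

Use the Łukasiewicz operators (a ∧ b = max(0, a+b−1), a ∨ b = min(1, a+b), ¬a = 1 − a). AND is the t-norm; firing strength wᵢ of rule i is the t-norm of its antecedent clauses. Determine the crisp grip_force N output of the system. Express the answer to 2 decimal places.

R1 (z=48.8): firm=0.81, medium=0.96; AND[max(0, a+b−1)] → w = 0.77
R2 (z=34.8): minor=0.58, soft=0.06, light=0.73; AND[max(0, a+b−1)] → w = 0.00
R3 (z=74.7): ¬heavy=1−0.59=0.41, ¬soft=1−0.06=0.94; AND[max(0, a+b−1)] → w = 0.35
R4 (z=45.0): minor=0.58, soft=0.06; AND[max(0, a+b−1)] → w = 0.00
Weighted average = (0.77·48.8 + 0.00·34.8 + 0.35·74.7 + 0.00·45.0) / (0.77 + 0.00 + 0.35 + 0.00)
  = 63.7210 / 1.1200 = 56.89

56.89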